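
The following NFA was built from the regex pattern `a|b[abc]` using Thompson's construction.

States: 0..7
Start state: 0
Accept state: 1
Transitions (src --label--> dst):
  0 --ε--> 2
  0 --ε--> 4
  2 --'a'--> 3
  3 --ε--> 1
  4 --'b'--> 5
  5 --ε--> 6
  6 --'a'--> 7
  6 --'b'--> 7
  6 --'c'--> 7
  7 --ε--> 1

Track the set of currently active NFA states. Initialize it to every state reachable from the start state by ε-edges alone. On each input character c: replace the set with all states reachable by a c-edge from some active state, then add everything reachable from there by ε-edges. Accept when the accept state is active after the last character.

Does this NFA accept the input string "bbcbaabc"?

initial (ε-close {0}): {0,2,4}
'b' @ 1: {5,6}
'b' @ 2: {1,7}  [accepting]
'c' @ 3: {}  — no active states
rest 'baabc' ignored (set empty)
end set {} — state 1 not in

Answer: REJECT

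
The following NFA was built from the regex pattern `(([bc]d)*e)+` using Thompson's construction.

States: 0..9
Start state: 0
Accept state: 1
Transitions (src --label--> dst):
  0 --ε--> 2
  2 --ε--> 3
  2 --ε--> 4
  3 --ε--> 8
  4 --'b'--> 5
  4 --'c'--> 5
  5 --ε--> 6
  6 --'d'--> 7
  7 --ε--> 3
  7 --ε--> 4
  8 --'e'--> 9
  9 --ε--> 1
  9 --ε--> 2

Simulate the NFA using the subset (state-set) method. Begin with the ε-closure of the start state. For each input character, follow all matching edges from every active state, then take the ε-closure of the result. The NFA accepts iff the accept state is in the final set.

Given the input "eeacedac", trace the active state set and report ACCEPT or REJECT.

S₀ = ε-closure({0}) = {0,2,3,4,8}
'e' @ 1: {1,2,3,4,8,9}  (accept∈set)
'e' @ 2: {1,2,3,4,8,9}  (accept∈set)
'a' @ 3: {}  — state set empty
rest 'cedac' ignored (set empty)
end set {} — state 1 not in

Answer: REJECT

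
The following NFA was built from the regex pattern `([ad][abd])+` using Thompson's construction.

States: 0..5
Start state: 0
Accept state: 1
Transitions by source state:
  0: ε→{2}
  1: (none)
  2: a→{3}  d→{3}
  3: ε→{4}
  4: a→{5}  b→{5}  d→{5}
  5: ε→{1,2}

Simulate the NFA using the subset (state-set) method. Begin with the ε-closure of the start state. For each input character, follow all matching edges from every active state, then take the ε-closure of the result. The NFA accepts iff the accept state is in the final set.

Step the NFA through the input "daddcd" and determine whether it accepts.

S₀ = ε-closure({0}) = {0,2}
'd' @ 1: {3,4}
'a' @ 2: {1,2,5}  ✓accept
'd' @ 3: {3,4}
'd' @ 4: {1,2,5}  ✓accept
'c' @ 5: {}  — state set empty
rest 'd' ignored (set empty)
final: {}; accept 1 not in set

Answer: REJECT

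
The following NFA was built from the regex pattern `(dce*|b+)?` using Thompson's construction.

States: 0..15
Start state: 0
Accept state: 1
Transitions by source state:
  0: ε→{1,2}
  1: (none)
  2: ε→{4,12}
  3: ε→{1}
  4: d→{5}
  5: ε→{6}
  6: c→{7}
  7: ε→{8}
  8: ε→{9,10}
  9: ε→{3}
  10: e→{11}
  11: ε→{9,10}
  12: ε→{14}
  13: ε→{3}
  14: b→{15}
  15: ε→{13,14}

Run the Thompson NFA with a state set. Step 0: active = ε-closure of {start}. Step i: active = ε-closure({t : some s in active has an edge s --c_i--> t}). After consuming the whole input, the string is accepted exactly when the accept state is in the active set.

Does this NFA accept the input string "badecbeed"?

Answer: REJECT

Trace:
S₀ = ε-closure({0}) = {0,1,2,4,12,14}
'b' @ 1: {1,3,13,14,15}  ✓accept
'a' @ 2: {}  — no active states
rest 'decbeed' ignored (set empty)
after full input: {}  (accept=1 not in)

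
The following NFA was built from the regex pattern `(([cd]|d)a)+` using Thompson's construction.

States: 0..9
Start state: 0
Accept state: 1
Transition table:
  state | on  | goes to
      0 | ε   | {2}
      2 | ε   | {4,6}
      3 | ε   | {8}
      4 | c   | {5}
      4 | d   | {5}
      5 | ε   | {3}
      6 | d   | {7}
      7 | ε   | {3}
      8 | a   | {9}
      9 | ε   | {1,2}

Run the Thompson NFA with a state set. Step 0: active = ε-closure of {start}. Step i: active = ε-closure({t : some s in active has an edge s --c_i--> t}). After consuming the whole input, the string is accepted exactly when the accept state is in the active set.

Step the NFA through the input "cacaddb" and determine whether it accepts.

S₀ = ε-closure({0}) = {0,2,4,6}
'c' @ 1: {3,5,8}
'a' @ 2: {1,2,4,6,9}  ✓accept
'c' @ 3: {3,5,8}
'a' @ 4: {1,2,4,6,9}  ✓accept
'd' @ 5: {3,5,7,8}
'd' @ 6: {}  — state set empty
rest 'b' ignored (set empty)
final: {}; accept 1 not in set

Answer: REJECT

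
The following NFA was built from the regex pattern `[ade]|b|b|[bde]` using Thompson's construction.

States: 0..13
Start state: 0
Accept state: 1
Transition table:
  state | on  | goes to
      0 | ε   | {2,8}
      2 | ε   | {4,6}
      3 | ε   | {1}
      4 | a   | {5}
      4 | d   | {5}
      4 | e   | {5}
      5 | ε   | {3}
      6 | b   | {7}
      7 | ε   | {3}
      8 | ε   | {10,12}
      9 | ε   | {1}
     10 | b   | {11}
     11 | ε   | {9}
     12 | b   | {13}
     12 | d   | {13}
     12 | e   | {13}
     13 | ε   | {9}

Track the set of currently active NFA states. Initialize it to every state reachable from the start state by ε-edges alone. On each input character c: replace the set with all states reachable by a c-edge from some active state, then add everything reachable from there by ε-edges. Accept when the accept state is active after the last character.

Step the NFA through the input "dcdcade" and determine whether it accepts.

S₀ = ε-closure({0}) = {0,2,4,6,8,10,12}
'd' @ 1: {1,3,5,9,13}  (accept∈set)
'c' @ 2: {}  — dead — no transitions
rest 'dcade' ignored (set empty)
after full input: {}  (accept=1 not in)

Answer: REJECT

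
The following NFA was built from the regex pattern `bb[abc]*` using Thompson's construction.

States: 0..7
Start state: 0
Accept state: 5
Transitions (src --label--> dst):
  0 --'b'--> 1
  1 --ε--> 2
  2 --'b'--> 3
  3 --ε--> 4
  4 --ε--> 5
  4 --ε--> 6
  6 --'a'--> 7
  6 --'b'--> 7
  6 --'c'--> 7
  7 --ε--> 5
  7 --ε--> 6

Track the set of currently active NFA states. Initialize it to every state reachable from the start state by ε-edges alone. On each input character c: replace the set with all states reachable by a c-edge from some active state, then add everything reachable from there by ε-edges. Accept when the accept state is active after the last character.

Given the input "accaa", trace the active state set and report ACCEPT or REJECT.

initial (ε-close {0}): {0}
'a' @ 1: {}  — state set empty
rest 'ccaa' ignored (set empty)
end set {} — state 5 not in

Answer: REJECT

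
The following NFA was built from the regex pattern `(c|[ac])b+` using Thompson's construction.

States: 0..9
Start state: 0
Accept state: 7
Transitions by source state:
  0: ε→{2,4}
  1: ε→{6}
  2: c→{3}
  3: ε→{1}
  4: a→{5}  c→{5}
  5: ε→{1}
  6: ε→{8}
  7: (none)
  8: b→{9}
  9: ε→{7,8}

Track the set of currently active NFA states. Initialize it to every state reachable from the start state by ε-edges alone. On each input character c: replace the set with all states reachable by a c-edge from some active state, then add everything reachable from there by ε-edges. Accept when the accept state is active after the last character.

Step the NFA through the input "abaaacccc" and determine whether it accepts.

initial (ε-close {0}): {0,2,4}
'a' @ 1: {1,5,6,8}
'b' @ 2: {7,8,9}  ✓accept
'a' @ 3: {}  — state set empty
rest 'aacccc' ignored (set empty)
end set {} — state 7 not in

Answer: REJECT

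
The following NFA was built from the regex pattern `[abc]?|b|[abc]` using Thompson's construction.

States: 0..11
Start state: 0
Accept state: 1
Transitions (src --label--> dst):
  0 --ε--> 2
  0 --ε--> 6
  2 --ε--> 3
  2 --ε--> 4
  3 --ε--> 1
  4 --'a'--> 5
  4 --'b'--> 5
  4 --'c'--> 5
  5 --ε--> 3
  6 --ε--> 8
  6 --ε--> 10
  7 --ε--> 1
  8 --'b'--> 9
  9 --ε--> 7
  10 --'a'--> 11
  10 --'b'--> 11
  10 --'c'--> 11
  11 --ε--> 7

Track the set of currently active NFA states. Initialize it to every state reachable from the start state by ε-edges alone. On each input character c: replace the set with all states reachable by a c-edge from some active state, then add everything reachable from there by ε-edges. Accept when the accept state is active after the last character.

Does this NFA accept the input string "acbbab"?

initial (ε-close {0}): {0,1,2,3,4,6,8,10}
'a' @ 1: {1,3,5,7,11}  [accepting]
'c' @ 2: {}  — no active states
rest 'bbab' ignored (set empty)
after full input: {}  (accept=1 not in)

Answer: REJECT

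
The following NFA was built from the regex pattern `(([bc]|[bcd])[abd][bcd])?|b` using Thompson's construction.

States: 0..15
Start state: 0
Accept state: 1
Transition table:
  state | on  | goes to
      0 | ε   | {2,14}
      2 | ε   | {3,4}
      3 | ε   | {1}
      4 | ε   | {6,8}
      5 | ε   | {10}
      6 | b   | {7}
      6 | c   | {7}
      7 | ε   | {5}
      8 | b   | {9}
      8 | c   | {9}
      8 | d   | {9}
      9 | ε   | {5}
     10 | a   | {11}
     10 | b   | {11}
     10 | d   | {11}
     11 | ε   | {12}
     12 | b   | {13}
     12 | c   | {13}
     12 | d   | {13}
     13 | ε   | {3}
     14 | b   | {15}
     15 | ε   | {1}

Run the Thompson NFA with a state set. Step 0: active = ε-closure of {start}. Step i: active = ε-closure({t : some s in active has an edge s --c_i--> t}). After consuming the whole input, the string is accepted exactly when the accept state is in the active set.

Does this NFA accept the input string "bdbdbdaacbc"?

Answer: REJECT

Derivation:
initial (ε-close {0}): {0,1,2,3,4,6,8,14}
'b' @ 1: {1,5,7,9,10,15}  ✓accept
'd' @ 2: {11,12}
'b' @ 3: {1,3,13}  ✓accept
'd' @ 4: {}  — no active states
rest 'bdaacbc' ignored (set empty)
after full input: {}  (accept=1 not in)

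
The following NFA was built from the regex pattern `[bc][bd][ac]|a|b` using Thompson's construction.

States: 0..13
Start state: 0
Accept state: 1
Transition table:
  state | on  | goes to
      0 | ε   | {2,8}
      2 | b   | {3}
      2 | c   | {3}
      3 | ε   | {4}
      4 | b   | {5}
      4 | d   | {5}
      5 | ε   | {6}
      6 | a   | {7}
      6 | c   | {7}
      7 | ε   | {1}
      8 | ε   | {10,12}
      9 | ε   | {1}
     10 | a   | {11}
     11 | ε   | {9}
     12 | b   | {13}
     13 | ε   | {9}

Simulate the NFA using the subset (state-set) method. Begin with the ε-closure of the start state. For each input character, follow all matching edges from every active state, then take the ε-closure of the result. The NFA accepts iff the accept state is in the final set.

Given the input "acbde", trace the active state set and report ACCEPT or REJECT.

initial (ε-close {0}): {0,2,8,10,12}
'a' @ 1: {1,9,11}  [accepting]
'c' @ 2: {}  — no active states
rest 'bde' ignored (set empty)
after full input: {}  (accept=1 not in)

Answer: REJECT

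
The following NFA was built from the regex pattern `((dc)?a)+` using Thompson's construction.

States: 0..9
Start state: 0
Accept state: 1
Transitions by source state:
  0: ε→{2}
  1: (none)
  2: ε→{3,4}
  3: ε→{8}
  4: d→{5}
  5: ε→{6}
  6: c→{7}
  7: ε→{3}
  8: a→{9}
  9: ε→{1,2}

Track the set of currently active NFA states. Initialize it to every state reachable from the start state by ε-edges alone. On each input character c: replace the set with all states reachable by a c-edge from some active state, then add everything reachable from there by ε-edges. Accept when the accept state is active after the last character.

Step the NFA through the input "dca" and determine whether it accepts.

start: ε-closure({0}) = {0,2,3,4,8}
'd' @ 1: {5,6}
'c' @ 2: {3,7,8}
'a' @ 3: {1,2,3,4,8,9}  (accept∈set)
end set {1,2,3,4,8,9} — state 1 in

Answer: ACCEPT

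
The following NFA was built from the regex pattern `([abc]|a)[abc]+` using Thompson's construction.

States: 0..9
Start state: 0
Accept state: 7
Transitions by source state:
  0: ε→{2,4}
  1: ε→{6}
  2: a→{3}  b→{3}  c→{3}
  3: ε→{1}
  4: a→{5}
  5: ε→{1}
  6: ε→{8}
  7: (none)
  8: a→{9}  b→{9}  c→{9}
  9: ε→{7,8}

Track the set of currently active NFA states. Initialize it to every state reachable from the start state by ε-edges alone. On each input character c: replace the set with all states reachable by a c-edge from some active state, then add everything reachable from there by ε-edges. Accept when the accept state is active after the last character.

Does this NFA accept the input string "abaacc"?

Answer: ACCEPT

Derivation:
initial (ε-close {0}): {0,2,4}
'a' @ 1: {1,3,5,6,8}
'b' @ 2: {7,8,9}  [accepting]
'a' @ 3: {7,8,9}  [accepting]
'a' @ 4: {7,8,9}  [accepting]
'c' @ 5: {7,8,9}  [accepting]
'c' @ 6: {7,8,9}  [accepting]
after full input: {7,8,9}  (accept=7 in)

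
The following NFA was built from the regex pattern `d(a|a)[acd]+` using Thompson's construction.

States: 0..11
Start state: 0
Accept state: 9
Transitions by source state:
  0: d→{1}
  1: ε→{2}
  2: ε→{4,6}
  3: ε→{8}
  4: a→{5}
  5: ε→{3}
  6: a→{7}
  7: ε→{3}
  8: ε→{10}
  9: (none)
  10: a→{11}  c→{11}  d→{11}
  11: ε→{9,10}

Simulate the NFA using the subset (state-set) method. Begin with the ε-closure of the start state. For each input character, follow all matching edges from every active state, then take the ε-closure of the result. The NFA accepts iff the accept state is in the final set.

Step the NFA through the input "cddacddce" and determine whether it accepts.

S₀ = ε-closure({0}) = {0}
'c' @ 1: {}  — no active states
rest 'ddacddce' ignored (set empty)
after full input: {}  (accept=9 not in)

Answer: REJECT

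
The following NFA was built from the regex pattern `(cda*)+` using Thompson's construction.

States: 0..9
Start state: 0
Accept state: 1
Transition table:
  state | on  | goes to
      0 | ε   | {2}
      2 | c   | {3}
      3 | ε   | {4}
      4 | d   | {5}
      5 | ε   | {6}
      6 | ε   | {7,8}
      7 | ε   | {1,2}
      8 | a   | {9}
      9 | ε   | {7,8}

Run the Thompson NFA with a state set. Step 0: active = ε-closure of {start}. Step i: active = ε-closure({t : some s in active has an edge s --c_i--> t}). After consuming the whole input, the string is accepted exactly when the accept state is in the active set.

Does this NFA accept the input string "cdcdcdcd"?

Answer: ACCEPT

Steps:
S₀ = ε-closure({0}) = {0,2}
'c' @ 1: {3,4}
'd' @ 2: {1,2,5,6,7,8}  ✓accept
'c' @ 3: {3,4}
'd' @ 4: {1,2,5,6,7,8}  ✓accept
'c' @ 5: {3,4}
'd' @ 6: {1,2,5,6,7,8}  ✓accept
'c' @ 7: {3,4}
'd' @ 8: {1,2,5,6,7,8}  ✓accept
after full input: {1,2,5,6,7,8}  (accept=1 in)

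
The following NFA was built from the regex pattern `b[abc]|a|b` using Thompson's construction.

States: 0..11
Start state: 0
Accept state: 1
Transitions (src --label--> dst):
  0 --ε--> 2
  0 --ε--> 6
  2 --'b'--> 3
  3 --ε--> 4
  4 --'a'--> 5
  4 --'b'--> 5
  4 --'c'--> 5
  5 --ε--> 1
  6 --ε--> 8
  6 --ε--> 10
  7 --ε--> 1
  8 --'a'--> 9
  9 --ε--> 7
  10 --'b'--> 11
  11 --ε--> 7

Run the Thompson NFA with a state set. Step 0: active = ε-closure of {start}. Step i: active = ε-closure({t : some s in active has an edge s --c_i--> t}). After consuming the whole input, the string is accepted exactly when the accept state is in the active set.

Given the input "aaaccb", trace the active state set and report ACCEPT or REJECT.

Answer: REJECT

Steps:
S₀ = ε-closure({0}) = {0,2,6,8,10}
'a' @ 1: {1,7,9}  ✓accept
'a' @ 2: {}  — no active states
rest 'accb' ignored (set empty)
end set {} — state 1 not in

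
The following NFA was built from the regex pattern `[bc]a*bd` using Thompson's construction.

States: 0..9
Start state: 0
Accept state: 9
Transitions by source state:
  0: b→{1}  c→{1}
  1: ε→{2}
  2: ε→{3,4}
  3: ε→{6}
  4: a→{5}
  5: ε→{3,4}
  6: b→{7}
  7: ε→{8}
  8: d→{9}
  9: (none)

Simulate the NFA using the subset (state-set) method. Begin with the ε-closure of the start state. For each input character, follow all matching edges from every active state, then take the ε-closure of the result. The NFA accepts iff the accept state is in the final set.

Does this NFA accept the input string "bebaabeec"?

Answer: REJECT

Trace:
start: ε-closure({0}) = {0}
'b' @ 1: {1,2,3,4,6}
'e' @ 2: {}  — dead — no transitions
rest 'baabeec' ignored (set empty)
final: {}; accept 9 not in set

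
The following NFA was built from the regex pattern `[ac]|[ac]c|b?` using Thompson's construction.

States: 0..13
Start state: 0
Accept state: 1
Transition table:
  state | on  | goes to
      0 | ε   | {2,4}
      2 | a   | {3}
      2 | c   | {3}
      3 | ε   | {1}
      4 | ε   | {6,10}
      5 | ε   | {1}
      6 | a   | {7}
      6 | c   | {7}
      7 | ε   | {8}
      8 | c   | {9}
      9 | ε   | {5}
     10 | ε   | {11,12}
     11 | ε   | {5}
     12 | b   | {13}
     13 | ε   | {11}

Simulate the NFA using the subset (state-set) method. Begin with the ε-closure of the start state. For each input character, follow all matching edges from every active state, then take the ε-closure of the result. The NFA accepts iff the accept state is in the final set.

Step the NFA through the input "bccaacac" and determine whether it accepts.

Answer: REJECT

Trace:
start: ε-closure({0}) = {0,1,2,4,5,6,10,11,12}
'b' @ 1: {1,5,11,13}  [accepting]
'c' @ 2: {}  — dead — no transitions
rest 'caacac' ignored (set empty)
end set {} — state 1 not in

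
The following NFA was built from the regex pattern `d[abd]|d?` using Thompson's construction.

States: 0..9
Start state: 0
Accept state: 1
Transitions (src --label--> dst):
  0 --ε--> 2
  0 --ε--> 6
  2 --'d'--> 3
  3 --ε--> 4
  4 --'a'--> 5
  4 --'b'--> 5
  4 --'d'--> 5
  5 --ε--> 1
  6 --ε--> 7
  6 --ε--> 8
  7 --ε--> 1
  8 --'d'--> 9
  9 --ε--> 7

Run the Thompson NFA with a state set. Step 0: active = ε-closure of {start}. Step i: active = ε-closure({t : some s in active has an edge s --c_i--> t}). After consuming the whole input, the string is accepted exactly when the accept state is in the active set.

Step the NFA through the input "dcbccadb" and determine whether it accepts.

Answer: REJECT

Derivation:
start: ε-closure({0}) = {0,1,2,6,7,8}
'd' @ 1: {1,3,4,7,9}  ✓accept
'c' @ 2: {}  — state set empty
rest 'bccadb' ignored (set empty)
final: {}; accept 1 not in set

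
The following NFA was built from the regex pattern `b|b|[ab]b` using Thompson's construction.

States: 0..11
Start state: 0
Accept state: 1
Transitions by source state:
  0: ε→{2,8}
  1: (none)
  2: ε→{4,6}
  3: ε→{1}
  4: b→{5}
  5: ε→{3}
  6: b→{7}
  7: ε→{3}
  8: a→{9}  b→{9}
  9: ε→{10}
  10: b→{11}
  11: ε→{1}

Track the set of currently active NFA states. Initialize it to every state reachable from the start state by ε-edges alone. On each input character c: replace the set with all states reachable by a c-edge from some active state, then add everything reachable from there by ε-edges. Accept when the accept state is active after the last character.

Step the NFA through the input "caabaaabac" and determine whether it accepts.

initial (ε-close {0}): {0,2,4,6,8}
'c' @ 1: {}  — dead — no transitions
rest 'aabaaabac' ignored (set empty)
final: {}; accept 1 not in set

Answer: REJECT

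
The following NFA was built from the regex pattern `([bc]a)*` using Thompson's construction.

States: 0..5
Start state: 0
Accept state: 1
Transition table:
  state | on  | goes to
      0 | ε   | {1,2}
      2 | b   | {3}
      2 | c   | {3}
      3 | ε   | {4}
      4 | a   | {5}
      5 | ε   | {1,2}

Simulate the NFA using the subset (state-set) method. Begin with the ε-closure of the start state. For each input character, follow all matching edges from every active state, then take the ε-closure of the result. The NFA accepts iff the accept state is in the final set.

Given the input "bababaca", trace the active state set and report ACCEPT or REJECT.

Answer: ACCEPT

Derivation:
S₀ = ε-closure({0}) = {0,1,2}
'b' @ 1: {3,4}
'a' @ 2: {1,2,5}  (accept∈set)
'b' @ 3: {3,4}
'a' @ 4: {1,2,5}  (accept∈set)
'b' @ 5: {3,4}
'a' @ 6: {1,2,5}  (accept∈set)
'c' @ 7: {3,4}
'a' @ 8: {1,2,5}  (accept∈set)
end set {1,2,5} — state 1 in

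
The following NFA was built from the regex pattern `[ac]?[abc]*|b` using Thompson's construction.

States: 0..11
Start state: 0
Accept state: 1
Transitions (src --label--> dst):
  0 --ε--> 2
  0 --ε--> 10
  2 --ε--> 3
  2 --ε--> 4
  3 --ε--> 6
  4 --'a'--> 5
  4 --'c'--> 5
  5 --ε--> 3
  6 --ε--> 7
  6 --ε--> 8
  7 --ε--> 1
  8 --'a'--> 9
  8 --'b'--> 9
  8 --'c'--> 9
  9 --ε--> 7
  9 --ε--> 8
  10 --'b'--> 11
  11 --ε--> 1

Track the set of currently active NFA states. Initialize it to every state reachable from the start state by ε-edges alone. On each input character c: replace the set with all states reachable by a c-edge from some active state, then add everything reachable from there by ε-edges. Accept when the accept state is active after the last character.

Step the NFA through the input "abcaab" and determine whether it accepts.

initial (ε-close {0}): {0,1,2,3,4,6,7,8,10}
'a' @ 1: {1,3,5,6,7,8,9}  (accept∈set)
'b' @ 2: {1,7,8,9}  (accept∈set)
'c' @ 3: {1,7,8,9}  (accept∈set)
'a' @ 4: {1,7,8,9}  (accept∈set)
'a' @ 5: {1,7,8,9}  (accept∈set)
'b' @ 6: {1,7,8,9}  (accept∈set)
end set {1,7,8,9} — state 1 in

Answer: ACCEPT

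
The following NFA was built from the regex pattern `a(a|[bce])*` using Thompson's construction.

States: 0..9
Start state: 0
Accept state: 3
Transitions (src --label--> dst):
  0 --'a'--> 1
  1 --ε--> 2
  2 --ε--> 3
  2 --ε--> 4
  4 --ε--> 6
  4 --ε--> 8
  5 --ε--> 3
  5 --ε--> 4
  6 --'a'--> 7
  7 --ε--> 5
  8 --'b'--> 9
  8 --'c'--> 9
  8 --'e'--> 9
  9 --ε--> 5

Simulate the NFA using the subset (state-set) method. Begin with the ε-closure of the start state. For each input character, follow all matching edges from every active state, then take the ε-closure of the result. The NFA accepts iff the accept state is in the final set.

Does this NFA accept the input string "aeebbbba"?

Answer: ACCEPT

Steps:
S₀ = ε-closure({0}) = {0}
'a' @ 1: {1,2,3,4,6,8}  [accepting]
'e' @ 2: {3,4,5,6,8,9}  [accepting]
'e' @ 3: {3,4,5,6,8,9}  [accepting]
'b' @ 4: {3,4,5,6,8,9}  [accepting]
'b' @ 5: {3,4,5,6,8,9}  [accepting]
'b' @ 6: {3,4,5,6,8,9}  [accepting]
'b' @ 7: {3,4,5,6,8,9}  [accepting]
'a' @ 8: {3,4,5,6,7,8}  [accepting]
end set {3,4,5,6,7,8} — state 3 in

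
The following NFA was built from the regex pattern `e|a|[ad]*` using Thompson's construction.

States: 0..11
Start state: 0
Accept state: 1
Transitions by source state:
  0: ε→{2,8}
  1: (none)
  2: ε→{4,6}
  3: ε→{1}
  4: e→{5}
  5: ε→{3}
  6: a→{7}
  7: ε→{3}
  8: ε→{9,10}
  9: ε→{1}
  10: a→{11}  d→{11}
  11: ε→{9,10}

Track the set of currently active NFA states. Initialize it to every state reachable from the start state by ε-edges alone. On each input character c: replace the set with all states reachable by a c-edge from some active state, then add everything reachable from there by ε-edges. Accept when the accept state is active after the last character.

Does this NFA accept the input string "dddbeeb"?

Answer: REJECT

Steps:
start: ε-closure({0}) = {0,1,2,4,6,8,9,10}
'd' @ 1: {1,9,10,11}  (accept∈set)
'd' @ 2: {1,9,10,11}  (accept∈set)
'd' @ 3: {1,9,10,11}  (accept∈set)
'b' @ 4: {}  — no active states
rest 'eeb' ignored (set empty)
final: {}; accept 1 not in set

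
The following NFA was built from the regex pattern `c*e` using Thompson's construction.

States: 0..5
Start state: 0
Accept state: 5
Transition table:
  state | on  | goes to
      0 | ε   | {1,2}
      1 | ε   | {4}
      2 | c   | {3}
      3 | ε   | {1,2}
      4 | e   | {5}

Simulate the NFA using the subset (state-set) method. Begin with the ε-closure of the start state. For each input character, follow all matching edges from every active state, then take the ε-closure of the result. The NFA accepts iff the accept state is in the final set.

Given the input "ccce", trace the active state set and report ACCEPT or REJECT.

S₀ = ε-closure({0}) = {0,1,2,4}
'c' @ 1: {1,2,3,4}
'c' @ 2: {1,2,3,4}
'c' @ 3: {1,2,3,4}
'e' @ 4: {5}  [accepting]
final: {5}; accept 5 in set

Answer: ACCEPT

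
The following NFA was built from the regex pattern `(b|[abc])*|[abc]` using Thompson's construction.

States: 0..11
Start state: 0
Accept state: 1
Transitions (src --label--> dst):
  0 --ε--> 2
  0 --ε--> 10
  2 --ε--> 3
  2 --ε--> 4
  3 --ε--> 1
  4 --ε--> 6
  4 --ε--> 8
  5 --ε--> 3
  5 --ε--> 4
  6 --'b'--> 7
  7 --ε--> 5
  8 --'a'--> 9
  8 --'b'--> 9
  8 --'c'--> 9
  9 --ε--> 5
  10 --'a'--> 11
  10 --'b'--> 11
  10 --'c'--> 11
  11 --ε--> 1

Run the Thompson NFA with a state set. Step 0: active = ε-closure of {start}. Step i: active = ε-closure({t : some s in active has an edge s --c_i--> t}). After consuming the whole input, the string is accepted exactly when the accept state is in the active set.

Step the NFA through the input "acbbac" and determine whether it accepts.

Answer: ACCEPT

Steps:
initial (ε-close {0}): {0,1,2,3,4,6,8,10}
'a' @ 1: {1,3,4,5,6,8,9,11}  (accept∈set)
'c' @ 2: {1,3,4,5,6,8,9}  (accept∈set)
'b' @ 3: {1,3,4,5,6,7,8,9}  (accept∈set)
'b' @ 4: {1,3,4,5,6,7,8,9}  (accept∈set)
'a' @ 5: {1,3,4,5,6,8,9}  (accept∈set)
'c' @ 6: {1,3,4,5,6,8,9}  (accept∈set)
after full input: {1,3,4,5,6,8,9}  (accept=1 in)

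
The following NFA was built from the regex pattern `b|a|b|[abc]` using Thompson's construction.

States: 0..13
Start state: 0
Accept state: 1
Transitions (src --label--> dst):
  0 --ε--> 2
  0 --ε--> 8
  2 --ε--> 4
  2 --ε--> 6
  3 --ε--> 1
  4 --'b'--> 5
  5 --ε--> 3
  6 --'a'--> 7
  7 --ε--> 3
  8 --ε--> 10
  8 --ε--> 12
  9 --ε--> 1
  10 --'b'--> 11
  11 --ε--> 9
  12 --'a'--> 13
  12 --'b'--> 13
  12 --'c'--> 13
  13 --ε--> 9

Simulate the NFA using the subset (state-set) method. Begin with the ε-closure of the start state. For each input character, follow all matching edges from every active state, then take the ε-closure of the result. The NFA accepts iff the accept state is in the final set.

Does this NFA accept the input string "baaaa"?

initial (ε-close {0}): {0,2,4,6,8,10,12}
'b' @ 1: {1,3,5,9,11,13}  ✓accept
'a' @ 2: {}  — dead — no transitions
rest 'aaa' ignored (set empty)
final: {}; accept 1 not in set

Answer: REJECT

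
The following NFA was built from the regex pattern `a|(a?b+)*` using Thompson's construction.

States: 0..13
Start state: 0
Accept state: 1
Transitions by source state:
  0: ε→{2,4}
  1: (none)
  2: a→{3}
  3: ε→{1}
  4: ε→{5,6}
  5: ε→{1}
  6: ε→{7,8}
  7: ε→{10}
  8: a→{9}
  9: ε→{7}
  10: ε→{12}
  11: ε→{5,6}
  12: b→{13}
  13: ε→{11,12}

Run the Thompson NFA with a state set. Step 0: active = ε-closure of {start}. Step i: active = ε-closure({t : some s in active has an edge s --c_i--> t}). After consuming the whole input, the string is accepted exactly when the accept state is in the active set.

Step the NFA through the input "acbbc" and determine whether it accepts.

Answer: REJECT

Derivation:
start: ε-closure({0}) = {0,1,2,4,5,6,7,8,10,12}
'a' @ 1: {1,3,7,9,10,12}  (accept∈set)
'c' @ 2: {}  — no active states
rest 'bbc' ignored (set empty)
end set {} — state 1 not in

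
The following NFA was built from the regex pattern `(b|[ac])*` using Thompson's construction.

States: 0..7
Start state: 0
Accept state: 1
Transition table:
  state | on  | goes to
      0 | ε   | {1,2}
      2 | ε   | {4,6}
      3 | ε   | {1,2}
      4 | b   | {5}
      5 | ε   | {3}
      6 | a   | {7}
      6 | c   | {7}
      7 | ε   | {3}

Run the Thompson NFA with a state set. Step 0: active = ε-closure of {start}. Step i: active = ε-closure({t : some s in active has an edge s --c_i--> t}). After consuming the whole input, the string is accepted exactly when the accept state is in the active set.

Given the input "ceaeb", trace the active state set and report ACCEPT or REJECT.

Answer: REJECT

Trace:
start: ε-closure({0}) = {0,1,2,4,6}
'c' @ 1: {1,2,3,4,6,7}  [accepting]
'e' @ 2: {}  — no active states
rest 'aeb' ignored (set empty)
final: {}; accept 1 not in set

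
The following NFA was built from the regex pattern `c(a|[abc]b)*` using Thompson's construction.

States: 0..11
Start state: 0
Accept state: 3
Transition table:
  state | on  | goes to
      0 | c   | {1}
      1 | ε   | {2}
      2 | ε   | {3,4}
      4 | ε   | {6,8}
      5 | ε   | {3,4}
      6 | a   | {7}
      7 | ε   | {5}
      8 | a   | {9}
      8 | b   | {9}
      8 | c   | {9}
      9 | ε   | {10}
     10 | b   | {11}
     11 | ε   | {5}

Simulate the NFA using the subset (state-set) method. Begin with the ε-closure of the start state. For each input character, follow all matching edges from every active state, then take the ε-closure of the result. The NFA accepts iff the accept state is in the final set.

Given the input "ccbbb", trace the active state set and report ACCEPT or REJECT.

initial (ε-close {0}): {0}
'c' @ 1: {1,2,3,4,6,8}  [accepting]
'c' @ 2: {9,10}
'b' @ 3: {3,4,5,6,8,11}  [accepting]
'b' @ 4: {9,10}
'b' @ 5: {3,4,5,6,8,11}  [accepting]
end set {3,4,5,6,8,11} — state 3 in

Answer: ACCEPT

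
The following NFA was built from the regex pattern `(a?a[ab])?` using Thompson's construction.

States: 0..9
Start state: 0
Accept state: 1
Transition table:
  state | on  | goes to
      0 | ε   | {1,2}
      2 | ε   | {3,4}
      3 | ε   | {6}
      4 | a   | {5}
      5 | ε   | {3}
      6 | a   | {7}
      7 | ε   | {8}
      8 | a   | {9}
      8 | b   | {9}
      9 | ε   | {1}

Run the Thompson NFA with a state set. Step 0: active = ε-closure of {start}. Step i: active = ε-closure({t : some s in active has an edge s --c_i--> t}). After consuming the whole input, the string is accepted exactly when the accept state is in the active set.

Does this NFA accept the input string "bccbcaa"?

initial (ε-close {0}): {0,1,2,3,4,6}
'b' @ 1: {}  — state set empty
rest 'ccbcaa' ignored (set empty)
end set {} — state 1 not in

Answer: REJECT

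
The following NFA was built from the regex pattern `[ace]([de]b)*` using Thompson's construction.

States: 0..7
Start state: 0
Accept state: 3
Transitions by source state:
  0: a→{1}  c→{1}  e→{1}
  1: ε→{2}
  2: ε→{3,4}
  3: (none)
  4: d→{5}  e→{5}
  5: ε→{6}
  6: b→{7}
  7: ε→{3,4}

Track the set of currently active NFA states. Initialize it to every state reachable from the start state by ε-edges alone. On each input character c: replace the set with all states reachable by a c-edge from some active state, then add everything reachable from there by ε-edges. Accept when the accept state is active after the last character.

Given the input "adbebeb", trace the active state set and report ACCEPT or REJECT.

Answer: ACCEPT

Steps:
S₀ = ε-closure({0}) = {0}
'a' @ 1: {1,2,3,4}  (accept∈set)
'd' @ 2: {5,6}
'b' @ 3: {3,4,7}  (accept∈set)
'e' @ 4: {5,6}
'b' @ 5: {3,4,7}  (accept∈set)
'e' @ 6: {5,6}
'b' @ 7: {3,4,7}  (accept∈set)
after full input: {3,4,7}  (accept=3 in)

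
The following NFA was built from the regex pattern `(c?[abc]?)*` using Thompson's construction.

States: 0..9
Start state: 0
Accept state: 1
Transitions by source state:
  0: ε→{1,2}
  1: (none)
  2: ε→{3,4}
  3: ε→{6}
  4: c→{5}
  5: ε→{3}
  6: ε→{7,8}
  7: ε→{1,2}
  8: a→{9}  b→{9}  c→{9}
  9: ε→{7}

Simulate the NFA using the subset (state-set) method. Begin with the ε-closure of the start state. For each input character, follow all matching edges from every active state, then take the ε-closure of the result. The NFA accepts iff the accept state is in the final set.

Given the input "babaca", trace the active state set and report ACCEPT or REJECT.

start: ε-closure({0}) = {0,1,2,3,4,6,7,8}
'b' @ 1: {1,2,3,4,6,7,8,9}  (accept∈set)
'a' @ 2: {1,2,3,4,6,7,8,9}  (accept∈set)
'b' @ 3: {1,2,3,4,6,7,8,9}  (accept∈set)
'a' @ 4: {1,2,3,4,6,7,8,9}  (accept∈set)
'c' @ 5: {1,2,3,4,5,6,7,8,9}  (accept∈set)
'a' @ 6: {1,2,3,4,6,7,8,9}  (accept∈set)
final: {1,2,3,4,6,7,8,9}; accept 1 in set

Answer: ACCEPT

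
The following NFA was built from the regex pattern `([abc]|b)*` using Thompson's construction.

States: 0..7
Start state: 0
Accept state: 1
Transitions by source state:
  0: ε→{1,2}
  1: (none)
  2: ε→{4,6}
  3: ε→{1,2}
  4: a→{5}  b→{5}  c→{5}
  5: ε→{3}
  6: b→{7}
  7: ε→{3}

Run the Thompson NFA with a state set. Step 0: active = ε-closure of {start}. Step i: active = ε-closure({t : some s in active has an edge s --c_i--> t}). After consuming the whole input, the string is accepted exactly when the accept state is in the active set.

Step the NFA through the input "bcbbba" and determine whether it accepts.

Answer: ACCEPT

Steps:
initial (ε-close {0}): {0,1,2,4,6}
'b' @ 1: {1,2,3,4,5,6,7}  ✓accept
'c' @ 2: {1,2,3,4,5,6}  ✓accept
'b' @ 3: {1,2,3,4,5,6,7}  ✓accept
'b' @ 4: {1,2,3,4,5,6,7}  ✓accept
'b' @ 5: {1,2,3,4,5,6,7}  ✓accept
'a' @ 6: {1,2,3,4,5,6}  ✓accept
end set {1,2,3,4,5,6} — state 1 in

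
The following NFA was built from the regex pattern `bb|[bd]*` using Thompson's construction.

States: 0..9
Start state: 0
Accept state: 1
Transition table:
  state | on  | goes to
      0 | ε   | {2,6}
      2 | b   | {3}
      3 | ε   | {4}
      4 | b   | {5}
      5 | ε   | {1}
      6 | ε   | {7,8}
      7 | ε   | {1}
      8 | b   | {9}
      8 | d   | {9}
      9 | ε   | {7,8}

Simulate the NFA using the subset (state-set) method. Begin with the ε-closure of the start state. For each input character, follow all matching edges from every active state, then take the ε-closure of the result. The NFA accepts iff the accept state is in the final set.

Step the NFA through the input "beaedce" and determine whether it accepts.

Answer: REJECT

Derivation:
S₀ = ε-closure({0}) = {0,1,2,6,7,8}
'b' @ 1: {1,3,4,7,8,9}  [accepting]
'e' @ 2: {}  — no active states
rest 'aedce' ignored (set empty)
after full input: {}  (accept=1 not in)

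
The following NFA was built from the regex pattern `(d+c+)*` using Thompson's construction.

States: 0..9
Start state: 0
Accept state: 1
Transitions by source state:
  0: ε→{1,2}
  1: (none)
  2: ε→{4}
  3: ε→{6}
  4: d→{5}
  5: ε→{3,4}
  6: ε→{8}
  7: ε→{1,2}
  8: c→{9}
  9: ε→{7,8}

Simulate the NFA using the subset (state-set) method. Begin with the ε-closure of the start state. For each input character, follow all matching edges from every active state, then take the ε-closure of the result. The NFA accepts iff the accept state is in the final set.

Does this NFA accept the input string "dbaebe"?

initial (ε-close {0}): {0,1,2,4}
'd' @ 1: {3,4,5,6,8}
'b' @ 2: {}  — dead — no transitions
rest 'aebe' ignored (set empty)
final: {}; accept 1 not in set

Answer: REJECT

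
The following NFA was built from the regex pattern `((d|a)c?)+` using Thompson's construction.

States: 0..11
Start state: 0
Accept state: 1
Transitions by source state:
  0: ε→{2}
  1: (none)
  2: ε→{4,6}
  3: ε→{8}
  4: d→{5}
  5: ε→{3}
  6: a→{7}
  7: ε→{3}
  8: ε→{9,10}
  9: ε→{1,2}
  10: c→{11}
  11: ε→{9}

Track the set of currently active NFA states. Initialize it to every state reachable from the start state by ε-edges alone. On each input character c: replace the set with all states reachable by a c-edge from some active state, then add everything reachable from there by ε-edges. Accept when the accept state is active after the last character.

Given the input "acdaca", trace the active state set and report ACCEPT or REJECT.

Answer: ACCEPT

Steps:
initial (ε-close {0}): {0,2,4,6}
'a' @ 1: {1,2,3,4,6,7,8,9,10}  [accepting]
'c' @ 2: {1,2,4,6,9,11}  [accepting]
'd' @ 3: {1,2,3,4,5,6,8,9,10}  [accepting]
'a' @ 4: {1,2,3,4,6,7,8,9,10}  [accepting]
'c' @ 5: {1,2,4,6,9,11}  [accepting]
'a' @ 6: {1,2,3,4,6,7,8,9,10}  [accepting]
after full input: {1,2,3,4,6,7,8,9,10}  (accept=1 in)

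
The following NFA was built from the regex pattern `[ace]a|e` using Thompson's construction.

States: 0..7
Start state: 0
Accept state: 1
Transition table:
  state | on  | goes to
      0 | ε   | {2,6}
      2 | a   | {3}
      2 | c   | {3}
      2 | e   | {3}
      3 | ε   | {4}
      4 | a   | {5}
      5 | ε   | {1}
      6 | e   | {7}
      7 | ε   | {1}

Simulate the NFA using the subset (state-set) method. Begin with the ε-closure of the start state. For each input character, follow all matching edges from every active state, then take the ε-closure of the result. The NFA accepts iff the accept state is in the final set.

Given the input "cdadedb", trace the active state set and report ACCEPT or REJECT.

Answer: REJECT

Trace:
start: ε-closure({0}) = {0,2,6}
'c' @ 1: {3,4}
'd' @ 2: {}  — dead — no transitions
rest 'adedb' ignored (set empty)
final: {}; accept 1 not in set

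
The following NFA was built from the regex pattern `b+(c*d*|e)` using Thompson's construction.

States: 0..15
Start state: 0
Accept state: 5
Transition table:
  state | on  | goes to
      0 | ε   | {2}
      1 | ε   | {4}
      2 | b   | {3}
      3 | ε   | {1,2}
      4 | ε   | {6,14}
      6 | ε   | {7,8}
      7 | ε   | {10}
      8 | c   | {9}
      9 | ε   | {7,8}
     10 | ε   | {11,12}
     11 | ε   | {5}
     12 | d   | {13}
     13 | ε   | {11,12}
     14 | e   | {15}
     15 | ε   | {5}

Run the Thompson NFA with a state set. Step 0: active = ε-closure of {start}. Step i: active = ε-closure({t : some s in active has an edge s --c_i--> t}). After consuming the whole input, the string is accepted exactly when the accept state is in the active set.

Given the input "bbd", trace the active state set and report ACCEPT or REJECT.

Answer: ACCEPT

Trace:
initial (ε-close {0}): {0,2}
'b' @ 1: {1,2,3,4,5,6,7,8,10,11,12,14}  (accept∈set)
'b' @ 2: {1,2,3,4,5,6,7,8,10,11,12,14}  (accept∈set)
'd' @ 3: {5,11,12,13}  (accept∈set)
final: {5,11,12,13}; accept 5 in set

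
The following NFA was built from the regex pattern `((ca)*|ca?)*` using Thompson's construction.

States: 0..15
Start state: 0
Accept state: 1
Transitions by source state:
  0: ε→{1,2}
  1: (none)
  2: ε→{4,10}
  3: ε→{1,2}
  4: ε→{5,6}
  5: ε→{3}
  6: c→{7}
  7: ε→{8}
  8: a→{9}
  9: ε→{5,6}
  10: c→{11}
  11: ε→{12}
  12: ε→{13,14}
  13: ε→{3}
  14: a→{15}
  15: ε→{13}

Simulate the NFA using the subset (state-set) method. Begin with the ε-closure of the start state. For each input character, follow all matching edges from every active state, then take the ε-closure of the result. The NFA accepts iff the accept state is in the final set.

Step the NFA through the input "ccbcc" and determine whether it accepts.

start: ε-closure({0}) = {0,1,2,3,4,5,6,10}
'c' @ 1: {1,2,3,4,5,6,7,8,10,11,12,13,14}  ✓accept
'c' @ 2: {1,2,3,4,5,6,7,8,10,11,12,13,14}  ✓accept
'b' @ 3: {}  — no active states
rest 'cc' ignored (set empty)
final: {}; accept 1 not in set

Answer: REJECT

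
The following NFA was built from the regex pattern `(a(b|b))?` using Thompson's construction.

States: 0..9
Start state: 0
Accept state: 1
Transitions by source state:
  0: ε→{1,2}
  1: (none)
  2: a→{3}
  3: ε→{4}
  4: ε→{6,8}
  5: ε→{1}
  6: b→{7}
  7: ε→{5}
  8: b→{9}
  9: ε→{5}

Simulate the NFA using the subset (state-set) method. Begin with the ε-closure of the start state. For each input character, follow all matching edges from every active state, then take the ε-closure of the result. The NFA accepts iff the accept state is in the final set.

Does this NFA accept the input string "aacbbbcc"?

Answer: REJECT

Trace:
start: ε-closure({0}) = {0,1,2}
'a' @ 1: {3,4,6,8}
'a' @ 2: {}  — no active states
rest 'cbbbcc' ignored (set empty)
after full input: {}  (accept=1 not in)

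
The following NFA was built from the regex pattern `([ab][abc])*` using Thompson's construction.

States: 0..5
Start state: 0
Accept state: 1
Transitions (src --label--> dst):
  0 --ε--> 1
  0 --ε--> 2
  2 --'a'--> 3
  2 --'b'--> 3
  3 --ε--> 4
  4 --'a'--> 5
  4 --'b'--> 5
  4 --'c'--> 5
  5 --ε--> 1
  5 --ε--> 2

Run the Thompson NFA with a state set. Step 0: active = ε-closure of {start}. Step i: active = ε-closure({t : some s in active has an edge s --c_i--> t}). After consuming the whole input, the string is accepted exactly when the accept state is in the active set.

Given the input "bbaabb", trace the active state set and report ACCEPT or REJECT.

Answer: ACCEPT

Derivation:
initial (ε-close {0}): {0,1,2}
'b' @ 1: {3,4}
'b' @ 2: {1,2,5}  (accept∈set)
'a' @ 3: {3,4}
'a' @ 4: {1,2,5}  (accept∈set)
'b' @ 5: {3,4}
'b' @ 6: {1,2,5}  (accept∈set)
end set {1,2,5} — state 1 in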